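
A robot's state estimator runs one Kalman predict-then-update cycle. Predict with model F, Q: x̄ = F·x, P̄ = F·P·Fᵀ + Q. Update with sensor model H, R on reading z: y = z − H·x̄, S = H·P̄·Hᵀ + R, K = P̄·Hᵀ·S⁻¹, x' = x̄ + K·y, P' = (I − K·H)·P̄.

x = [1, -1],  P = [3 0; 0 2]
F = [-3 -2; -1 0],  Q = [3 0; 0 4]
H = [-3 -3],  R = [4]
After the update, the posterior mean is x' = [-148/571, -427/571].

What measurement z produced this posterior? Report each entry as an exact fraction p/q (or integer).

z = [3]

x̄ = F·x = [-1, -1]
P̄ = F·P·Fᵀ + Q = [38 9; 9 7]
S = H·P̄·Hᵀ + R = [571]
K = P̄·Hᵀ·S⁻¹ = [-141/571; -48/571]
x' − x̄ = [423/571, 144/571] = K·y
y = (KᵀK)⁻¹·Kᵀ·(x' − x̄) = [-3]
z = y + H·x̄ = [-3] + [6] = [3]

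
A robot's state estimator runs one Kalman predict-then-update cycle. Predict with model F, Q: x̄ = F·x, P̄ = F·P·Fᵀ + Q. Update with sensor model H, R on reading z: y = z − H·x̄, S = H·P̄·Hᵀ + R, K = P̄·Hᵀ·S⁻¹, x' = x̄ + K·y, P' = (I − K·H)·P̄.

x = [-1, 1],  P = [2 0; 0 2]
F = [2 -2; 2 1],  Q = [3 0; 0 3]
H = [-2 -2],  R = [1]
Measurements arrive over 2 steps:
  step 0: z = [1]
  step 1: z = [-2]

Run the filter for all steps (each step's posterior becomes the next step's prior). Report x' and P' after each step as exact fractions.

step 0: x̄ = F·x = [-4, -1]
step 0: P̄ = F·P·Fᵀ + Q = [19 4; 4 13]
step 0: y = z − H·x̄ = [-9]
step 0: S = H·P̄·Hᵀ + R = [161]
step 0: K = P̄·Hᵀ·S⁻¹ = [-2/7; -34/161]
step 0: x' = x̄ + K·y = [-10/7, 145/161]
step 0: P' = (I − K·H)·P̄ = [41/7 -40/7; -40/7 937/161]
step 1: x̄ = F·x = [-750/161, -45/23]
step 1: P̄ = F·P·Fᵀ + Q = [15363/161 534/23; 534/23 216/23]
step 1: y = z − H·x̄ = [-2452/161]
step 1: S = H·P̄·Hᵀ + R = [97565/161]
step 1: K = P̄·Hᵀ·S⁻¹ = [-38202/97565; -2100/19513]
step 1: x' = x̄ + K·y = [127314/97565, -6195/19513]
step 1: P' = (I − K·H)·P̄ = [245331/97565 -45246/19513; -45246/19513 46296/19513]

step 0: x' = [-10/7, 145/161], P' = [41/7 -40/7; -40/7 937/161]
step 1: x' = [127314/97565, -6195/19513], P' = [245331/97565 -45246/19513; -45246/19513 46296/19513]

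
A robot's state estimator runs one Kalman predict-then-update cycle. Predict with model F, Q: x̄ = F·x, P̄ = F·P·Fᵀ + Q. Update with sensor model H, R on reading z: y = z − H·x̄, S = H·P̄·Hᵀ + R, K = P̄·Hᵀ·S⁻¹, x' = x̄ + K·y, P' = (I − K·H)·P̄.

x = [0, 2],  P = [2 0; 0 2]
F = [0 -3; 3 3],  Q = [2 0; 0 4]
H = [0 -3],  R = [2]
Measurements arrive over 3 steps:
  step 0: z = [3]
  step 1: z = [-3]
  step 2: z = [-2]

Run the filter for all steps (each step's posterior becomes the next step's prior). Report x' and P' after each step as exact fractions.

step 0: x' = [-519/181, -174/181], P' = [2162/181 -18/181; -18/181 40/181]
step 1: x' = [125892/45581, 44451/45581], P' = [181333/45581 -99/45581; -99/45581 10109/45581]
step 2: x' = [-229878/94631, 6221589/8611421], P' = [369343/94631 -990/94631; -990/94631 1903520/8611421]

step 0: x̄ = F·x = [-6, 6]
step 0: P̄ = F·P·Fᵀ + Q = [20 -18; -18 40]
step 0: y = z − H·x̄ = [21]
step 0: S = H·P̄·Hᵀ + R = [362]
step 0: K = P̄·Hᵀ·S⁻¹ = [27/181; -60/181]
step 0: x' = x̄ + K·y = [-519/181, -174/181]
step 0: P' = (I − K·H)·P̄ = [2162/181 -18/181; -18/181 40/181]
step 1: x̄ = F·x = [522/181, -2079/181]
step 1: P̄ = F·P·Fᵀ + Q = [722/181 -198/181; -198/181 20218/181]
step 1: y = z − H·x̄ = [-6780/181]
step 1: S = H·P̄·Hᵀ + R = [182324/181]
step 1: K = P̄·Hᵀ·S⁻¹ = [297/91162; -30327/91162]
step 1: x' = x̄ + K·y = [125892/45581, 44451/45581]
step 1: P' = (I − K·H)·P̄ = [181333/45581 -99/45581; -99/45581 10109/45581]
step 2: x̄ = F·x = [-133353/45581, 511029/45581]
step 2: P̄ = F·P·Fᵀ + Q = [182143/45581 -90090/45581; -90090/45581 1903520/45581]
step 2: y = z − H·x̄ = [1441925/45581]
step 2: S = H·P̄·Hᵀ + R = [17222842/45581]
step 2: K = P̄·Hᵀ·S⁻¹ = [1485/94631; -2855280/8611421]
step 2: x' = x̄ + K·y = [-229878/94631, 6221589/8611421]
step 2: P' = (I − K·H)·P̄ = [369343/94631 -990/94631; -990/94631 1903520/8611421]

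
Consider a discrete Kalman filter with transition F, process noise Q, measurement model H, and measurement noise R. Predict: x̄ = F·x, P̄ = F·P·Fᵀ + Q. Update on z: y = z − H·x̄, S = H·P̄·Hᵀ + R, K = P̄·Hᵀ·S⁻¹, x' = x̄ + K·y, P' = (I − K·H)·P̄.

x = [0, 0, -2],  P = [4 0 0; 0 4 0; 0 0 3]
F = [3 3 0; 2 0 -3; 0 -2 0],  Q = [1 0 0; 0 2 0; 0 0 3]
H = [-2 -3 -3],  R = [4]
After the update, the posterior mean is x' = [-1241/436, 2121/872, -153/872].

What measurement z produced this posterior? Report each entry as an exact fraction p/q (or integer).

x̄ = F·x = [0, 6, 0]
P̄ = F·P·Fᵀ + Q = [73 24 -24; 24 45 0; -24 0 19]
S = H·P̄·Hᵀ + R = [872]
K = P̄·Hᵀ·S⁻¹ = [-73/436; -183/872; -9/872]
x' − x̄ = [-1241/436, -3111/872, -153/872] = K·y
y = (KᵀK)⁻¹·Kᵀ·(x' − x̄) = [17]
z = y + H·x̄ = [17] + [-18] = [-1]

z = [-1]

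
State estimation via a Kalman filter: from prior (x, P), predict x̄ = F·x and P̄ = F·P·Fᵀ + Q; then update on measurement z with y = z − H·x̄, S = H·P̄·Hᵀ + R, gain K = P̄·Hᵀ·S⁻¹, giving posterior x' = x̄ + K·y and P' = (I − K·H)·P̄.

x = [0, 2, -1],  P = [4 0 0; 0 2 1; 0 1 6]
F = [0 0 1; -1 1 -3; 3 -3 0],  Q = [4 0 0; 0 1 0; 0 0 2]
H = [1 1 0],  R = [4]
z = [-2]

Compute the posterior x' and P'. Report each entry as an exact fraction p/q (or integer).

x' = [1/5, -53/35, -138/35]
P' = [43/5 -47/5 -27/5; -47/5 481/35 141/35; -27/5 141/35 1816/35]

x̄ = F·x = [-1, 5, -6]
P̄ = F·P·Fᵀ + Q = [10 -17 -3; -17 55 -9; -3 -9 56]
y = z − H·x̄ = [-6]
S = H·P̄·Hᵀ + R = [35]
K = P̄·Hᵀ·S⁻¹ = [-1/5; 38/35; -12/35]
x' = x̄ + K·y = [1/5, -53/35, -138/35]
P' = (I − K·H)·P̄ = [43/5 -47/5 -27/5; -47/5 481/35 141/35; -27/5 141/35 1816/35]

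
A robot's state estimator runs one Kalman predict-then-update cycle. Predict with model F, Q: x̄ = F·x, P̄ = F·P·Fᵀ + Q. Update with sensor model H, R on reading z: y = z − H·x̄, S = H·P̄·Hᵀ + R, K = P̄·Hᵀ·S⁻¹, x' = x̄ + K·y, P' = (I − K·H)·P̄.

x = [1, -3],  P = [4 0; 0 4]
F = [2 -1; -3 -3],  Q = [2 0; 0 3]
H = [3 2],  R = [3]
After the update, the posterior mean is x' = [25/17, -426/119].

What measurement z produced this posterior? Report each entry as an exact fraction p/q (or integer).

z = [-3]

x̄ = F·x = [5, 6]
P̄ = F·P·Fᵀ + Q = [22 -12; -12 75]
S = H·P̄·Hᵀ + R = [357]
K = P̄·Hᵀ·S⁻¹ = [2/17; 38/119]
x' − x̄ = [-60/17, -1140/119] = K·y
y = (KᵀK)⁻¹·Kᵀ·(x' − x̄) = [-30]
z = y + H·x̄ = [-30] + [27] = [-3]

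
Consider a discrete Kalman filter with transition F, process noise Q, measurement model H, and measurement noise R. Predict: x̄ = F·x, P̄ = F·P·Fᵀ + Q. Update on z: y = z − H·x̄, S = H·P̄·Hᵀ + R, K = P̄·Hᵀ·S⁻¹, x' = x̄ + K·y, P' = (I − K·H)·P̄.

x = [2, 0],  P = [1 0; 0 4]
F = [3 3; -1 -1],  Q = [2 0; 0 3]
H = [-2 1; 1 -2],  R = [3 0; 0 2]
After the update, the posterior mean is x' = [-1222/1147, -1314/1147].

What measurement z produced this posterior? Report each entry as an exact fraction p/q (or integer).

x̄ = F·x = [6, -2]
P̄ = F·P·Fᵀ + Q = [47 -15; -15 8]
S = H·P̄·Hᵀ + R = [259 -185; -185 141]
K = P̄·Hᵀ·S⁻¹ = [-562/1147 -3/31; -377/2294 -27/62]
x' − x̄ = [-8104/1147, 980/1147] = K·y
y = (KᵀK)⁻¹·Kᵀ·(x' − x̄) = [16, -8]
z = y + H·x̄ = [16, -8] + [-14, 10] = [2, 2]

z = [2, 2]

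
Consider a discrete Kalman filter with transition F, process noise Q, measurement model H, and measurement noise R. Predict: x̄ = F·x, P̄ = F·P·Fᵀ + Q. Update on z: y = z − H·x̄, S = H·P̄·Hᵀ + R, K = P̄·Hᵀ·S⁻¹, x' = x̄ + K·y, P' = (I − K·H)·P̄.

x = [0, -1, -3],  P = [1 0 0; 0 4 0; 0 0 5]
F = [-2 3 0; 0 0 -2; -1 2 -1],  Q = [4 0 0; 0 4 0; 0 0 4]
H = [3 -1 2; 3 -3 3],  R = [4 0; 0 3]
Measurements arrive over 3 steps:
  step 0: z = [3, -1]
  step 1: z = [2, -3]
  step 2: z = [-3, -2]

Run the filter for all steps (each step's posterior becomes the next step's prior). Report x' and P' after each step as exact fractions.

step 0: x̄ = F·x = [-3, 6, 1]
step 0: P̄ = F·P·Fᵀ + Q = [44 0 26; 0 24 10; 26 10 26]
step 0: y = z − H·x̄ = [16, 23]
step 0: S = H·P̄·Hᵀ + R = [800 924; 924 1137]
step 0: K = P̄·Hᵀ·S⁻¹ = [316/1163 -42/1163; 2855/4652 -623/1163; 417/1163 -210/1163]
step 0: x' = x̄ + K·y = [601/1163, 4069/1163, 3005/1163]
step 0: P' = (I − K·H)·P̄ = [1848/1163 -500/1163 -2390/1163; -500/1163 4601/1163 4478/1163; -2390/1163 4478/1163 6658/1163]
step 1: x̄ = F·x = [11005/1163, -6010/1163, 4532/1163]
step 1: P̄ = F·P·Fᵀ + Q = [59453/1163 -36428/1163 16588/1163; -36428/1163 31284/1163 -9376/1163; 16588/1163 -9376/1163 10870/1163]
step 1: y = z − H·x̄ = [-45763/1163, -68130/1163]
step 1: S = H·P̄·Hᵀ + R = [1069621/1163 1464489/1163; 1464489/1163 2041008/1163]
step 1: K = P̄·Hᵀ·S⁻¹ = [3429529/10999423 -642440/10999423; 3872224/10999423 -4024776/10999423; 930858/10999423 -72402/10999423]
step 1: x' = x̄ + K·y = [6769176/10999423, 26566526/10999423, 10475734/10999423]
step 1: P' = (I − K·H)·P̄ = [17468744/10999423 -2465748/10999423 -20576932/10999423; -2465748/10999423 26004196/10999423 24445168/10999423; -20576932/10999423 24445168/10999423 44949698/10999423]
step 2: x̄ = F·x = [66161226/10999423, -20951468/10999423, 35888142/10999423]
step 2: P̄ = F·P·Fᵀ + Q = [377499408/10999423 -228978736/10999423 93733532/10999423; -228978736/10999423 223796484/10999423 -49035140/10999423; 93733532/10999423 -49035140/10999423 81361374/10999423]
step 2: y = z − H·x̄ = [-324209699/10999423, -391001354/10999423]
step 2: S = H·P̄·Hᵀ + R = [6685549704/10999423 9152116440/10999423; 9152116440/10999423 12868367007/10999423]
step 2: K = P̄·Hᵀ·S⁻¹ = [2678639749/8602238739 -500845124/8602238739; 6032389571/17204477478 -3151498820/8602238739; 1437786443/17204477478 -61805354/8602238739]
step 2: x' = x̄ + K·y = [-9407330167/8602238739, 13479102049/17204477478, 18148622437/17204477478]
step 2: P' = (I − K·H)·P̄ = [13670699896/8602238739 -1954450652/8602238739 -16125995672/8602238739; -1954450652/8602238739 20322227434/8602238739 19125179266/8602238739; -16125995672/8602238739 19125179266/8602238739 35189369584/8602238739]

step 0: x' = [601/1163, 4069/1163, 3005/1163], P' = [1848/1163 -500/1163 -2390/1163; -500/1163 4601/1163 4478/1163; -2390/1163 4478/1163 6658/1163]
step 1: x' = [6769176/10999423, 26566526/10999423, 10475734/10999423], P' = [17468744/10999423 -2465748/10999423 -20576932/10999423; -2465748/10999423 26004196/10999423 24445168/10999423; -20576932/10999423 24445168/10999423 44949698/10999423]
step 2: x' = [-9407330167/8602238739, 13479102049/17204477478, 18148622437/17204477478], P' = [13670699896/8602238739 -1954450652/8602238739 -16125995672/8602238739; -1954450652/8602238739 20322227434/8602238739 19125179266/8602238739; -16125995672/8602238739 19125179266/8602238739 35189369584/8602238739]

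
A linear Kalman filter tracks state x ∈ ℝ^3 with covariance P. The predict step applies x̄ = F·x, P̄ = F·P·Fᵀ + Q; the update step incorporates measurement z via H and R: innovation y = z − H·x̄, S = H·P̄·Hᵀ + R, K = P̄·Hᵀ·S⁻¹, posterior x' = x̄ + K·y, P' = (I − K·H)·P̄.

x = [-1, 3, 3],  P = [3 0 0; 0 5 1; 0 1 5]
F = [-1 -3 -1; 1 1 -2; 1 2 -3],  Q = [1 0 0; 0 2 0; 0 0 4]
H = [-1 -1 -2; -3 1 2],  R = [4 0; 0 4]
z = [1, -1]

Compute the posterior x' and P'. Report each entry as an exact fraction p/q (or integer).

x̄ = F·x = [-11, -4, -4]
P̄ = F·P·Fᵀ + Q = [60 -3 -11; -3 26 36; -11 36 60]
y = z − H·x̄ = [-22, -22]
S = H·P̄·Hᵀ + R = [424 -280; -280 1104]
K = P̄·Hᵀ·S⁻¹ = [-12005/48712 -6045/24356; -9365/48712 1173/24356; -13395/48712 2471/24356]
x' = x̄ + K·y = [-2871/24356, -20215/24356, -4441/24356]
P' = (I − K·H)·P̄ = [24095/48712 7019/48712 8453/48712; 7019/48712 125815/48712 -47687/48712; 8453/48712 -47687/48712 46407/48712]

x' = [-2871/24356, -20215/24356, -4441/24356]
P' = [24095/48712 7019/48712 8453/48712; 7019/48712 125815/48712 -47687/48712; 8453/48712 -47687/48712 46407/48712]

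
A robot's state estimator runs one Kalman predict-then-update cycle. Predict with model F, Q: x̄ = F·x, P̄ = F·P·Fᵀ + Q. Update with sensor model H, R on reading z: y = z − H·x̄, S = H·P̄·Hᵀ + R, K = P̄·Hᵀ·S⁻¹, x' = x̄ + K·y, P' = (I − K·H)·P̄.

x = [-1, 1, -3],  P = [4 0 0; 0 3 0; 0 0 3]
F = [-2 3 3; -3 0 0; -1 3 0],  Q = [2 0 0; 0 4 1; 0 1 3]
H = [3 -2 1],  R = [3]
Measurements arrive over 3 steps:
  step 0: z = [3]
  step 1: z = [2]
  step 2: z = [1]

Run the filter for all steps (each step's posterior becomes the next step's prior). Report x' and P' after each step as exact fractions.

step 0: x' = [591/715, 446/143, 4781/715], P' = [10271/715 3229/143 2086/715; 3229/143 5715/143 1746/143; 2086/715 1746/143 11541/715]
step 1: x' = [11425019/1636571, 10436863/1636571, -10077363/1636571], P' = [62219782/1636571 72517987/1636571 -40546816/1636571; 72517987/1636571 87285256/1636571 -86884499/3273142; -40546816/1636571 -86884499/3273142 142067137/6546284]
step 2: x' = [-295856858179/20691831337, -362952987103/20691831337, 182614245656/20691831337], P' = [2048650025975/20691831337 2366889932348/20691831337 -1407464807438/20691831337; 2366889932348/20691831337 2769652309610/20691831337 -1577453339636/20691831337; -1407464807438/20691831337 -1577453339636/20691831337 1083211779500/20691831337]

step 0: x̄ = F·x = [-4, 3, 4]
step 0: P̄ = F·P·Fᵀ + Q = [72 24 35; 24 40 13; 35 13 34]
step 0: y = z − H·x̄ = [17]
step 0: S = H·P̄·Hᵀ + R = [715]
step 0: K = P̄·Hᵀ·S⁻¹ = [203/715; 1/143; 113/715]
step 0: x' = x̄ + K·y = [591/715, 446/143, 4781/715]
step 0: P' = (I − K·H)·P̄ = [10271/715 3229/143 2086/715; 3229/143 5715/143 1746/143; 2086/715 1746/143 11541/715]
step 1: x̄ = F·x = [1527/55, -1773/715, 6099/715]
step 1: P̄ = F·P·Fᵀ + Q = [26302/55 -7881/55 15748/55; -7881/55 95299/715 -113777/715; 15748/55 -113777/715 172721/715]
step 1: y = z − H·x̄ = [-67768/715]
step 1: S = H·P̄·Hᵀ + R = [6546284/715]
step 1: K = P̄·Hᵀ·S⁻¹ = [358852/1636571; -305867/3273142; 1014447/6546284]
step 1: x' = x̄ + K·y = [11425019/1636571, 10436863/1636571, -10077363/1636571]
step 1: P' = (I − K·H)·P̄ = [62219782/1636571 72517987/1636571 -40546816/1636571; 72517987/1636571 87285256/1636571 -86884499/3273142; -40546816/1636571 -86884499/3273142 142067137/6546284]
step 2: x̄ = F·x = [-21771538/1636571, -34275057/1636571, 19885570/1636571]
step 2: P̄ = F·P·Fᵀ + Q = [767024357/6546284 85578153/1636571 -23989625/3273142; 85578153/1636571 566524322/1636571 -464365966/1636571; -23989625/3273142 -464365966/1636571 417588877/1636571]
step 2: y = z − H·x̄ = [-21484499/1636571]
step 2: S = H·P̄·Hᵀ + R = [20691831337/6546284]
step 2: K = P̄·Hᵀ·S⁻¹ = [1568468597/20691831337; -5362720604/20691831337; 5241345486/20691831337]
step 2: x' = x̄ + K·y = [-295856858179/20691831337, -362952987103/20691831337, 182614245656/20691831337]
step 2: P' = (I − K·H)·P̄ = [2048650025975/20691831337 2366889932348/20691831337 -1407464807438/20691831337; 2366889932348/20691831337 2769652309610/20691831337 -1577453339636/20691831337; -1407464807438/20691831337 -1577453339636/20691831337 1083211779500/20691831337]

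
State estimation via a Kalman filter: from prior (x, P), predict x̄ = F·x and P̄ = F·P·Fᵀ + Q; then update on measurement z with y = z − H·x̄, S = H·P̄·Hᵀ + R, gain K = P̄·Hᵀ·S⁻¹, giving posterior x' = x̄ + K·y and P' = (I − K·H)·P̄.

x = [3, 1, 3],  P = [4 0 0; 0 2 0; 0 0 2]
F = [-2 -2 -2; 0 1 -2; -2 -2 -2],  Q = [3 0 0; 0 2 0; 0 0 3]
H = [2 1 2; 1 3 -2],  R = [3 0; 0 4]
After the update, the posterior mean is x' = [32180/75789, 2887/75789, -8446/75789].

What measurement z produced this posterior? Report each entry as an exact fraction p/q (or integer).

x̄ = F·x = [-14, -5, -14]
P̄ = F·P·Fᵀ + Q = [35 4 32; 4 12 4; 32 4 35]
S = H·P̄·Hᵀ + R = [583 -54; -54 135]
K = P̄·Hᵀ·S⁻¹ = [656/2807 -2459/75789; 204/2807 20168/75789; 638/2807 -7706/75789]
x' − x̄ = [1093226/75789, 381832/75789, 1052600/75789] = K·y
y = (KᵀK)⁻¹·Kᵀ·(x' − x̄) = [62, 2]
z = y + H·x̄ = [62, 2] + [-61, -1] = [1, 1]

z = [1, 1]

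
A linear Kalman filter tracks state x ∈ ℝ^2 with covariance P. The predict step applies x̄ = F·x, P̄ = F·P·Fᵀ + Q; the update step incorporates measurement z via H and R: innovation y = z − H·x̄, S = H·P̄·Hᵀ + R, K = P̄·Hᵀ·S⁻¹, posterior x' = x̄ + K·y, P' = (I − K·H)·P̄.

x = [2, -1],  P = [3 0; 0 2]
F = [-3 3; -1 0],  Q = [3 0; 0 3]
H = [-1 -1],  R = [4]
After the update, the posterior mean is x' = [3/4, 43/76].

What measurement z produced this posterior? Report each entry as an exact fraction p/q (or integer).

z = [-2]

x̄ = F·x = [-9, -2]
P̄ = F·P·Fᵀ + Q = [48 9; 9 6]
S = H·P̄·Hᵀ + R = [76]
K = P̄·Hᵀ·S⁻¹ = [-3/4; -15/76]
x' − x̄ = [39/4, 195/76] = K·y
y = (KᵀK)⁻¹·Kᵀ·(x' − x̄) = [-13]
z = y + H·x̄ = [-13] + [11] = [-2]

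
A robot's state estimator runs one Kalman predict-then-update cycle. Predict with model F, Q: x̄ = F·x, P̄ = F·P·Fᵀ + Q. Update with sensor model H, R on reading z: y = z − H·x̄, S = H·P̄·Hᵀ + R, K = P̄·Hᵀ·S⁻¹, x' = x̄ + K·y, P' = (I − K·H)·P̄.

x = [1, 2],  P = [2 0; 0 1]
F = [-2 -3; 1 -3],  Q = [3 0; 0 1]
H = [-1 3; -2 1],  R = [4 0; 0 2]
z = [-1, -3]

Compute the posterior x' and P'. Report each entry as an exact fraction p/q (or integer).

x' = [6564/5867, -1125/5867]
P' = [4890/5867 3050/5867; 3050/5867 3966/5867]

x̄ = F·x = [-8, -5]
P̄ = F·P·Fᵀ + Q = [20 5; 5 12]
y = z − H·x̄ = [6, -14]
S = H·P̄·Hᵀ + R = [102 41; 41 74]
K = P̄·Hᵀ·S⁻¹ = [1065/5867 -3365/5867; 2212/5867 -1067/5867]
x' = x̄ + K·y = [6564/5867, -1125/5867]
P' = (I − K·H)·P̄ = [4890/5867 3050/5867; 3050/5867 3966/5867]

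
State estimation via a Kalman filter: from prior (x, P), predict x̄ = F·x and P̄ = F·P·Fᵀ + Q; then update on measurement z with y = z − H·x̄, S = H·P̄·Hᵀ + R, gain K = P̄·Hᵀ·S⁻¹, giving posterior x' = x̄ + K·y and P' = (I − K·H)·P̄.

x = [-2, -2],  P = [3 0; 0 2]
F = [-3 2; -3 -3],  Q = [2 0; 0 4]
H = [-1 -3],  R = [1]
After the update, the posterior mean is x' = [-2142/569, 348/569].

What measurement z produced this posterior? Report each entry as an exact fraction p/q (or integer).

z = [2]

x̄ = F·x = [2, 12]
P̄ = F·P·Fᵀ + Q = [37 15; 15 49]
S = H·P̄·Hᵀ + R = [569]
K = P̄·Hᵀ·S⁻¹ = [-82/569; -162/569]
x' − x̄ = [-3280/569, -6480/569] = K·y
y = (KᵀK)⁻¹·Kᵀ·(x' − x̄) = [40]
z = y + H·x̄ = [40] + [-38] = [2]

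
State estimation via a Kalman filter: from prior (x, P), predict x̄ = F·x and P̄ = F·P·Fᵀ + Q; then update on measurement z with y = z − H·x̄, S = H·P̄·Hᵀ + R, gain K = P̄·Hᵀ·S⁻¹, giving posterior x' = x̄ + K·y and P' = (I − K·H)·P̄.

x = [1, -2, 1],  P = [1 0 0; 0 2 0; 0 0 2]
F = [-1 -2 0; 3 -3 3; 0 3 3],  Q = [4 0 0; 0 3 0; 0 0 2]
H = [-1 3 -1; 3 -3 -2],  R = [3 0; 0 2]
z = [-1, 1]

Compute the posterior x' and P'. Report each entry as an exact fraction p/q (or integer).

x̄ = F·x = [3, 12, -3]
P̄ = F·P·Fᵀ + Q = [13 9 -12; 9 48 0; -12 0 38]
y = z − H·x̄ = [-37, 22]
S = H·P̄·Hᵀ + R = [408 -275; -275 685]
K = P̄·Hᵀ·S⁻¹ = [5542/40771 21838/203855; 12060/40771 -10611/203855; -9722/40771 -52846/203855]
x' = x̄ + K·y = [66731/203855, -18282/203855, 24393/203855]
P' = (I − K·H)·P̄ = [1143487/203855 648891/203855 720056/203855; 648891/203855 403053/203855 379368/203855; 720056/203855 379368/203855 563878/203855]

x' = [66731/203855, -18282/203855, 24393/203855]
P' = [1143487/203855 648891/203855 720056/203855; 648891/203855 403053/203855 379368/203855; 720056/203855 379368/203855 563878/203855]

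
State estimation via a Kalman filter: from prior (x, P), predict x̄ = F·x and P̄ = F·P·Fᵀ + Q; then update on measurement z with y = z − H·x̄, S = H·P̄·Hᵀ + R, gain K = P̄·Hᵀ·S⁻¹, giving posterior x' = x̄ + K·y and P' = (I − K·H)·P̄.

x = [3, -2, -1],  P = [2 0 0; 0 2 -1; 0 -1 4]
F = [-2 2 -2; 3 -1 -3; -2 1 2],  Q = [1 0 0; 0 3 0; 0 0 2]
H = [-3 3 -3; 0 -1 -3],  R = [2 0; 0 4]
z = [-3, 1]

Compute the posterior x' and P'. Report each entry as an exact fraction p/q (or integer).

x̄ = F·x = [-8, 14, -10]
P̄ = F·P·Fᵀ + Q = [41 12 -6; 12 53 -33; -6 -33 24]
y = z − H·x̄ = [-99, -15]
S = H·P̄·Hᵀ + R = [1334 237; 237 75]
K = P̄·Hᵀ·S⁻¹ = [-2199/14627 8119/14627; 1916/14627 8750/43881; -744/14627 -5255/14627]
x' = x̄ + K·y = [-21100/14627, -28656/14627, 6211/14627]
P' = (I − K·H)·P̄ = [399262/14627 290228/14627 -107568/14627; 290228/14627 647137/43881 -75793/14627; -107568/14627 -75793/14627 32271/14627]

x' = [-21100/14627, -28656/14627, 6211/14627]
P' = [399262/14627 290228/14627 -107568/14627; 290228/14627 647137/43881 -75793/14627; -107568/14627 -75793/14627 32271/14627]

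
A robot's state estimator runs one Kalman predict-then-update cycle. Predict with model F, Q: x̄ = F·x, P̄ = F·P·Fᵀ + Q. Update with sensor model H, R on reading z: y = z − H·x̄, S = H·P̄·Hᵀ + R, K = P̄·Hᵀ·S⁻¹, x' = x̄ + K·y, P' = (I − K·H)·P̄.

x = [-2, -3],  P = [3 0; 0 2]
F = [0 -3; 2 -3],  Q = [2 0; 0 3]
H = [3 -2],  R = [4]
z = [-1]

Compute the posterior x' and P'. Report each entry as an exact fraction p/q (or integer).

x' = [117/25, 179/25]
P' = [356/25 522/25; 522/25 789/25]

x̄ = F·x = [9, 5]
P̄ = F·P·Fᵀ + Q = [20 18; 18 33]
y = z − H·x̄ = [-18]
S = H·P̄·Hᵀ + R = [100]
K = P̄·Hᵀ·S⁻¹ = [6/25; -3/25]
x' = x̄ + K·y = [117/25, 179/25]
P' = (I − K·H)·P̄ = [356/25 522/25; 522/25 789/25]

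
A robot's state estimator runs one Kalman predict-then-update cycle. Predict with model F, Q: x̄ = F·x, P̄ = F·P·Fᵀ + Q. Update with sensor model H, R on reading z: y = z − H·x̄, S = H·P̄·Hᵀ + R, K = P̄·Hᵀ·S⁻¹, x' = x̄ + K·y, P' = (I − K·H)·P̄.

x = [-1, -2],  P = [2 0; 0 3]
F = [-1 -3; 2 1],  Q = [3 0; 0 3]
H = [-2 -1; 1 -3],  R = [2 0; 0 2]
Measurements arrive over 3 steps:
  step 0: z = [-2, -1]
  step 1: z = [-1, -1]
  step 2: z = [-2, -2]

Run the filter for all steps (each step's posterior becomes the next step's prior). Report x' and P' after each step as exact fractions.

step 0: x' = [10701/14327, 7580/14327], P' = [5708/14327 506/14327; 506/14327 2846/14327]
step 1: x' = [2489420/19146469, 85337/189569], P' = [7169816/19146469 5862/189569; 5862/189569 36762/189569]
step 2: x' = [9979155266/24777463403, 2868912286/3539637629], P' = [9272682632/24777463403 109735022/3539637629; 109735022/3539637629 685997762/3539637629]

step 0: x̄ = F·x = [7, -4]
step 0: P̄ = F·P·Fᵀ + Q = [32 -13; -13 14]
step 0: y = z − H·x̄ = [8, -20]
step 0: S = H·P̄·Hᵀ + R = [92 -87; -87 238]
step 0: K = P̄·Hᵀ·S⁻¹ = [-5961/14327 2095/14327; -1929/14327 -4016/14327]
step 0: x' = x̄ + K·y = [10701/14327, 7580/14327]
step 0: P' = (I − K·H)·P̄ = [5708/14327 506/14327; 506/14327 2846/14327]
step 1: x̄ = F·x = [-33441/14327, 28982/14327]
step 1: P̄ = F·P·Fᵀ + Q = [77339/14327 -23496/14327; -23496/14327 70683/14327]
step 1: y = z − H·x̄ = [-52227/14327, 106060/14327]
step 1: S = H·P̄·Hᵀ + R = [314709/14327 -60109/14327; -60109/14327 883116/14327]
step 1: K = P̄·Hᵀ·S⁻¹ = [-7465847/19146469 2696815/19146469; -24243/189569 -52212/189569]
step 1: x' = x̄ + K·y = [2489420/19146469, 85337/189569]
step 1: P' = (I − K·H)·P̄ = [7169816/19146469 5862/189569; 5862/189569 36762/189569]
step 2: x̄ = F·x = [-28346531/19146469, 13597877/19146469]
step 2: P̄ = F·P·Fᵀ + Q = [101578253/19146469 -29622952/19146469; -29622952/19146469 92199881/19146469]
step 2: y = z − H·x̄ = [-805823/189569, 30847224/19146469]
step 2: S = H·P̄·Hᵀ + R = [4141723/189569 -739323/189569; -739323/189569 1147407832/19146469]
step 2: K = P̄·Hᵀ·S⁻¹ = [-9656755209/24777463403 3484123585/24777463403; -452733903/3539637629 -974129132/3539637629]
step 2: x' = x̄ + K·y = [9979155266/24777463403, 2868912286/3539637629]
step 2: P' = (I − K·H)·P̄ = [9272682632/24777463403 109735022/3539637629; 109735022/3539637629 685997762/3539637629]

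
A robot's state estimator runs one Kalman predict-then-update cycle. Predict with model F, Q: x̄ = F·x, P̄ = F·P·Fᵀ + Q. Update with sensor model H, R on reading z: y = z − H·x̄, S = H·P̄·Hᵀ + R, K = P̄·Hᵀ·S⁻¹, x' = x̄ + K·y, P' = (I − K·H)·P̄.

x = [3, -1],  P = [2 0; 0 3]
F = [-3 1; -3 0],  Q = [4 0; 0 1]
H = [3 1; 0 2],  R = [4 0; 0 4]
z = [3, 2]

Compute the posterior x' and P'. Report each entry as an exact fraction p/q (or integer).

x̄ = F·x = [-10, -9]
P̄ = F·P·Fᵀ + Q = [25 18; 18 19]
y = z − H·x̄ = [42, 20]
S = H·P̄·Hᵀ + R = [356 146; 146 80]
K = P̄·Hᵀ·S⁻¹ = [182/597 -127/1194; 73/1791 1435/3582]
x' = x̄ + K·y = [404/597, 1297/1791]
P' = (I − K·H)·P̄ = [95/199 -127/597; -127/597 1435/1791]

x' = [404/597, 1297/1791]
P' = [95/199 -127/597; -127/597 1435/1791]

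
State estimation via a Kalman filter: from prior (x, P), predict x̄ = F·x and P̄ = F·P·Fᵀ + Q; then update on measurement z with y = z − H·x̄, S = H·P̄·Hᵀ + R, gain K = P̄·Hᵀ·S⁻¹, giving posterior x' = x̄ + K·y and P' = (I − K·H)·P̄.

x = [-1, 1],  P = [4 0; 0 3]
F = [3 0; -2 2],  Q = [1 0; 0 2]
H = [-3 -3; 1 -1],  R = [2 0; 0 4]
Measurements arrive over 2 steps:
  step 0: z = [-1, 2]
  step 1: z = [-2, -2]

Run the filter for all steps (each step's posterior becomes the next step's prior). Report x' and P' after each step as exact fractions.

step 0: x' = [10224/10073, -6724/10073], P' = [10294/10073 -9174/10073; -9174/10073 10266/10073]
step 1: x' = [-1070030/3081217, 3147292/3081217], P' = [8732230/9243651 -7912654/9243651; -7912654/9243651 9024466/9243651]

step 0: x̄ = F·x = [-3, 4]
step 0: P̄ = F·P·Fᵀ + Q = [37 -24; -24 30]
step 0: y = z − H·x̄ = [2, 9]
step 0: S = H·P̄·Hᵀ + R = [173 -21; -21 119]
step 0: K = P̄·Hᵀ·S⁻¹ = [-240/1439 4867/10073; -234/1439 -4860/10073]
step 0: x' = x̄ + K·y = [10224/10073, -6724/10073]
step 0: P' = (I − K·H)·P̄ = [10294/10073 -9174/10073; -9174/10073 10266/10073]
step 1: x̄ = F·x = [30672/10073, -33896/10073]
step 1: P̄ = F·P·Fᵀ + Q = [102719/10073 -116808/10073; -116808/10073 175778/10073]
step 1: y = z − H·x̄ = [-29818/10073, -12102/1439]
step 1: S = H·P̄·Hᵀ + R = [424075/10073 31311/1439; 31311/1439 78915/1439]
step 1: K = P̄·Hᵀ·S⁻¹ = [-409788/3081217 4161221/9243651; -555906/3081217 -4234280/9243651]
step 1: x' = x̄ + K·y = [-1070030/3081217, 3147292/3081217]
step 1: P' = (I − K·H)·P̄ = [8732230/9243651 -7912654/9243651; -7912654/9243651 9024466/9243651]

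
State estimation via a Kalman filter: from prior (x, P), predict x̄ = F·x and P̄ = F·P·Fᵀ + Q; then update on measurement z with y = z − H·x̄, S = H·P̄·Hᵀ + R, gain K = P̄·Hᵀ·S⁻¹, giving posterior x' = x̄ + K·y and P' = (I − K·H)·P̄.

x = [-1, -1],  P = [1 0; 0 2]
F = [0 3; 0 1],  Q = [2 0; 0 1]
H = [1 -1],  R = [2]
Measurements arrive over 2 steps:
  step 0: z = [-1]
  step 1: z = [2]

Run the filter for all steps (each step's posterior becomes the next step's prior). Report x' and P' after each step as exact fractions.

step 0: x̄ = F·x = [-3, -1]
step 0: P̄ = F·P·Fᵀ + Q = [20 6; 6 3]
step 0: y = z − H·x̄ = [1]
step 0: S = H·P̄·Hᵀ + R = [13]
step 0: K = P̄·Hᵀ·S⁻¹ = [14/13; 3/13]
step 0: x' = x̄ + K·y = [-25/13, -10/13]
step 0: P' = (I − K·H)·P̄ = [64/13 36/13; 36/13 30/13]
step 1: x̄ = F·x = [-30/13, -10/13]
step 1: P̄ = F·P·Fᵀ + Q = [296/13 90/13; 90/13 43/13]
step 1: y = z − H·x̄ = [46/13]
step 1: S = H·P̄·Hᵀ + R = [185/13]
step 1: K = P̄·Hᵀ·S⁻¹ = [206/185; 47/185]
step 1: x' = x̄ + K·y = [302/185, 24/185]
step 1: P' = (I − K·H)·P̄ = [948/185 536/185; 536/185 442/185]

step 0: x' = [-25/13, -10/13], P' = [64/13 36/13; 36/13 30/13]
step 1: x' = [302/185, 24/185], P' = [948/185 536/185; 536/185 442/185]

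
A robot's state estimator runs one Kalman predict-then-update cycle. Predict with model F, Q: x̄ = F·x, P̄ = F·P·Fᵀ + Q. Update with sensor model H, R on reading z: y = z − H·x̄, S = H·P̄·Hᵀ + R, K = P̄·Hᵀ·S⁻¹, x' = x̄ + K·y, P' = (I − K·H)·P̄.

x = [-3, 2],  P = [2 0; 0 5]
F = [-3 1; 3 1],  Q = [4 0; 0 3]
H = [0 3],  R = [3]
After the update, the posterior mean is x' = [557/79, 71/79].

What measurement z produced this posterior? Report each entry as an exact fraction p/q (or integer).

z = [3]

x̄ = F·x = [11, -7]
P̄ = F·P·Fᵀ + Q = [27 -13; -13 26]
S = H·P̄·Hᵀ + R = [237]
K = P̄·Hᵀ·S⁻¹ = [-13/79; 26/79]
x' − x̄ = [-312/79, 624/79] = K·y
y = (KᵀK)⁻¹·Kᵀ·(x' − x̄) = [24]
z = y + H·x̄ = [24] + [-21] = [3]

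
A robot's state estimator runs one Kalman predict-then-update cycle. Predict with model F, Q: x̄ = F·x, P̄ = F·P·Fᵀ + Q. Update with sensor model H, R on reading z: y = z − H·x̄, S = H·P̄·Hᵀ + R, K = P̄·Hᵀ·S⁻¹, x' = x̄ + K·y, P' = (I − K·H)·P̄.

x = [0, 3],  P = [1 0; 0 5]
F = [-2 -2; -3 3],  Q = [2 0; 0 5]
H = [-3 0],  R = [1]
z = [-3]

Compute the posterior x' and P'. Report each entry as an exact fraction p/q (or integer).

x̄ = F·x = [-6, 9]
P̄ = F·P·Fᵀ + Q = [26 -24; -24 59]
y = z − H·x̄ = [-21]
S = H·P̄·Hᵀ + R = [235]
K = P̄·Hᵀ·S⁻¹ = [-78/235; 72/235]
x' = x̄ + K·y = [228/235, 603/235]
P' = (I − K·H)·P̄ = [26/235 -24/235; -24/235 8681/235]

x' = [228/235, 603/235]
P' = [26/235 -24/235; -24/235 8681/235]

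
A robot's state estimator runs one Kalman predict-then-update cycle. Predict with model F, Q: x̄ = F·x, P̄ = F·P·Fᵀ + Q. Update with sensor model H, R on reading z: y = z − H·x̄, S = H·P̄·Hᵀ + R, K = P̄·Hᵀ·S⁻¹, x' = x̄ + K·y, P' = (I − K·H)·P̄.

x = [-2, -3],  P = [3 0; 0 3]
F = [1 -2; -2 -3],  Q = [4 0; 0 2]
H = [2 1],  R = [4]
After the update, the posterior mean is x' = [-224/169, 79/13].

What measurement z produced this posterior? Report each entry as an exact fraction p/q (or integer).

x̄ = F·x = [4, 13]
P̄ = F·P·Fᵀ + Q = [19 12; 12 41]
S = H·P̄·Hᵀ + R = [169]
K = P̄·Hᵀ·S⁻¹ = [50/169; 5/13]
x' − x̄ = [-900/169, -90/13] = K·y
y = (KᵀK)⁻¹·Kᵀ·(x' − x̄) = [-18]
z = y + H·x̄ = [-18] + [21] = [3]

z = [3]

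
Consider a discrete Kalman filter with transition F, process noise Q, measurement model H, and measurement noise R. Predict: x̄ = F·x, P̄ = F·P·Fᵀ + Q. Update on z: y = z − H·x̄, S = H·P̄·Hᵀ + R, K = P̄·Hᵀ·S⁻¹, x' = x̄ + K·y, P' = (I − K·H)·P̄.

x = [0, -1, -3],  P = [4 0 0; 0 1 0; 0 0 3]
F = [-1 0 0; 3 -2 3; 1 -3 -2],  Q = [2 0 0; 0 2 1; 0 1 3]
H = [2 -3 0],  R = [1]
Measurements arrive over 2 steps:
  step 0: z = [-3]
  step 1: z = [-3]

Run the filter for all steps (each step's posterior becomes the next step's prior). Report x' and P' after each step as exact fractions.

step 0: x' = [-576/395, 7/395, 3687/395], P' = [1218/395 804/395 -1316/395; 804/395 1149/790 -1751/790; -1316/395 -1751/790 21999/790]
step 1: x' = [702256/531695, 1005559/531695, -3197731/531695], P' = [8094224/1595085 1799092/531695 -4316444/1595085; 1799092/531695 1258693/531695 -997917/531695; -4316444/1595085 -997917/531695 13989149/1595085]

step 0: x̄ = F·x = [0, -7, 9]
step 0: P̄ = F·P·Fᵀ + Q = [6 -12 -4; -12 69 1; -4 1 28]
step 0: y = z − H·x̄ = [-24]
step 0: S = H·P̄·Hᵀ + R = [790]
step 0: K = P̄·Hᵀ·S⁻¹ = [24/395; -231/790; -11/790]
step 0: x' = x̄ + K·y = [-576/395, 7/395, 3687/395]
step 0: P' = (I − K·H)·P̄ = [1218/395 804/395 -1316/395; 804/395 1149/790 -1751/790; -1316/395 -1751/790 21999/790]
step 1: x̄ = F·x = [576/395, 9319/395, -7971/395]
step 1: P̄ = F·P·Fᵀ + Q = [2008/395 1902/395 -1438/395; 1902/395 180431/790 -118039/790; -1438/395 -118039/790 83011/790]
step 1: y = z − H·x̄ = [5124/79]
step 1: S = H·P̄·Hᵀ + R = [319017/158]
step 1: K = P̄·Hᵀ·S⁻¹ = [-676/319017; -35579/106339; 69673/319017]
step 1: x' = x̄ + K·y = [702256/531695, 1005559/531695, -3197731/531695]
step 1: P' = (I − K·H)·P̄ = [8094224/1595085 1799092/531695 -4316444/1595085; 1799092/531695 1258693/531695 -997917/531695; -4316444/1595085 -997917/531695 13989149/1595085]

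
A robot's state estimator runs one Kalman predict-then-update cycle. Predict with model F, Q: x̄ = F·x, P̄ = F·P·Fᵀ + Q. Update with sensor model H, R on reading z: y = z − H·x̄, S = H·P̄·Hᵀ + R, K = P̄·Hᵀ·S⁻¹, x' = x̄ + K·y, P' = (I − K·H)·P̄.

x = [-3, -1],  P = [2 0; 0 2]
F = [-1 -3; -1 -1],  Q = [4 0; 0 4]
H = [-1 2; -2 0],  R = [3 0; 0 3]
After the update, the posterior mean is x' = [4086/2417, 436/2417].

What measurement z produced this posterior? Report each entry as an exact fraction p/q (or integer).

x̄ = F·x = [6, 4]
P̄ = F·P·Fᵀ + Q = [24 8; 8 8]
S = H·P̄·Hᵀ + R = [27 16; 16 99]
K = P̄·Hᵀ·S⁻¹ = [-24/2417 -1168/2417; 1048/2417 -560/2417]
x' − x̄ = [-10416/2417, -9232/2417] = K·y
y = (KᵀK)⁻¹·Kᵀ·(x' − x̄) = [-4, 9]
z = y + H·x̄ = [-4, 9] + [2, -12] = [-2, -3]

z = [-2, -3]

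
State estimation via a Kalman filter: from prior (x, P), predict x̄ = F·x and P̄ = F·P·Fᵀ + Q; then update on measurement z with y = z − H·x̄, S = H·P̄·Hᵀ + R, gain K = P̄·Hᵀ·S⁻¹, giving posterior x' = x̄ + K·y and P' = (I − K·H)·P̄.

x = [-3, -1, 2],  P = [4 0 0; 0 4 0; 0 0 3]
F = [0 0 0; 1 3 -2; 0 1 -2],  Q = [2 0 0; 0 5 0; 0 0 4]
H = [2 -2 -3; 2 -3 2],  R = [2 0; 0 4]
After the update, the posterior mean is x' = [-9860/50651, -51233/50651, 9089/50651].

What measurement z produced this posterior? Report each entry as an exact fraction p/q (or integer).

z = [1, 3]

x̄ = F·x = [0, -10, -5]
P̄ = F·P·Fᵀ + Q = [2 0 0; 0 57 24; 0 24 20]
S = H·P̄·Hᵀ + R = [706 350; 350 317]
K = P̄·Hᵀ·S⁻¹ = [-66/50651 712/50651; -7956/50651 -10869/50651; -11518/50651 7604/50651]
x' − x̄ = [-9860/50651, 455277/50651, 262344/50651] = K·y
y = (KᵀK)⁻¹·Kᵀ·(x' − x̄) = [-34, -17]
z = y + H·x̄ = [-34, -17] + [35, 20] = [1, 3]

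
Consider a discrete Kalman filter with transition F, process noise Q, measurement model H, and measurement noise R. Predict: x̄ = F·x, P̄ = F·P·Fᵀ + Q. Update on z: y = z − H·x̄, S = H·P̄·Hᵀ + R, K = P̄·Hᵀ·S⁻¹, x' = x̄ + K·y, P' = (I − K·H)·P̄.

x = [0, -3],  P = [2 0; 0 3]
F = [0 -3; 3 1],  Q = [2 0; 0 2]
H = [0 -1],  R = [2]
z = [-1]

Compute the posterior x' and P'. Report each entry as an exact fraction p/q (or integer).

x̄ = F·x = [9, -3]
P̄ = F·P·Fᵀ + Q = [29 -9; -9 23]
y = z − H·x̄ = [-4]
S = H·P̄·Hᵀ + R = [25]
K = P̄·Hᵀ·S⁻¹ = [9/25; -23/25]
x' = x̄ + K·y = [189/25, 17/25]
P' = (I − K·H)·P̄ = [644/25 -18/25; -18/25 46/25]

x' = [189/25, 17/25]
P' = [644/25 -18/25; -18/25 46/25]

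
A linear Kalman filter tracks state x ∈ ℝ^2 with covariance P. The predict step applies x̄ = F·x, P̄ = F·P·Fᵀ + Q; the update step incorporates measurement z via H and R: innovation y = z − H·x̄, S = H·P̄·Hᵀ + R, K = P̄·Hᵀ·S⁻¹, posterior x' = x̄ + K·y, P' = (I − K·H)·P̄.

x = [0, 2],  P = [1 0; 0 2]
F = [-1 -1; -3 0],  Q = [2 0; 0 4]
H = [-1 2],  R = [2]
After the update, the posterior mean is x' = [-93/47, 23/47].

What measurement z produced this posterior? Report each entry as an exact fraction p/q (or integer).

z = [3]

x̄ = F·x = [-2, 0]
P̄ = F·P·Fᵀ + Q = [5 3; 3 13]
S = H·P̄·Hᵀ + R = [47]
K = P̄·Hᵀ·S⁻¹ = [1/47; 23/47]
x' − x̄ = [1/47, 23/47] = K·y
y = (KᵀK)⁻¹·Kᵀ·(x' − x̄) = [1]
z = y + H·x̄ = [1] + [2] = [3]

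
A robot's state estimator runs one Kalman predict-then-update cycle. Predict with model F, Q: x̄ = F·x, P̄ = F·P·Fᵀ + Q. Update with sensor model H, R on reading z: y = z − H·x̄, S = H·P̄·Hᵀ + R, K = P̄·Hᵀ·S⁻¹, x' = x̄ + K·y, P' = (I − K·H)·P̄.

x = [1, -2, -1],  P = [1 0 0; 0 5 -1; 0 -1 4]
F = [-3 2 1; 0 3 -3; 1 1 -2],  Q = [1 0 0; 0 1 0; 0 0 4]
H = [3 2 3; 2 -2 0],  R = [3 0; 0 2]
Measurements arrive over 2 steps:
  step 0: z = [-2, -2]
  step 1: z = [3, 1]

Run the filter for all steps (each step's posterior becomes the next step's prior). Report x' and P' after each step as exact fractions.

step 0: x̄ = F·x = [-8, -3, 1]
step 0: P̄ = F·P·Fᵀ + Q = [30 21 2; 21 100 48; 2 48 30]
step 0: y = z − H·x̄ = [25, 8]
step 0: S = H·P̄·Hᵀ + R = [1807 -538; -538 354]
step 0: K = P̄·Hᵀ·S⁻¹ = [29268/175117 53385/175117; 29537/175117 -33270/175117; 9236/175117 -31474/175117]
step 0: x' = x̄ + K·y = [-242156/175117, -53086/175117, 154225/175117]
step 0: P' = (I − K·H)·P̄ = [253596/175117 200211/175117 -357802/175117; 200211/175117 233481/175117 -326328/175117; -357802/175117 -326328/175117 584590/175117]
step 1: x̄ = F·x = [774521/175117, -621933/175117, -603692/175117]
step 1: P̄ = F·P·Fᵀ + Q = [2414963/175117 -4396017/175117 -3188847/175117; -4396017/175117 13411660/175117 8818974/175117; -3188847/175117 8818974/175117 6662847/175117]
step 1: y = z − H·x̄ = [1256730/175117, -2617791/175117]
step 1: S = H·P̄·Hᵀ + R = [131548519/175117 -102411754/175117; -102411754/175117 98824862/175117]
step 1: K = P̄·Hᵀ·S⁻¹ = [847263062/7172624243 1866685094/7172624243; 898468939/7172624243 -1653852768/7172624243; 895219962/7172624243 -815322459/7172624243]
step 1: x' = x̄ + K·y = [9899310577/7172624243, 5697231267/7172624243, -6113982631/7172624243]
step 1: P' = (I − K·H)·P̄ = [7480302353/7172624243 5613617259/7172624243 -10375450797/7172624243; 5613617259/7172624243 7267470027/7172624243 -9560128338/7172624243; -10375450797/7172624243 -9560128338/7172624243 17644089651/7172624243]

step 0: x' = [-242156/175117, -53086/175117, 154225/175117], P' = [253596/175117 200211/175117 -357802/175117; 200211/175117 233481/175117 -326328/175117; -357802/175117 -326328/175117 584590/175117]
step 1: x' = [9899310577/7172624243, 5697231267/7172624243, -6113982631/7172624243], P' = [7480302353/7172624243 5613617259/7172624243 -10375450797/7172624243; 5613617259/7172624243 7267470027/7172624243 -9560128338/7172624243; -10375450797/7172624243 -9560128338/7172624243 17644089651/7172624243]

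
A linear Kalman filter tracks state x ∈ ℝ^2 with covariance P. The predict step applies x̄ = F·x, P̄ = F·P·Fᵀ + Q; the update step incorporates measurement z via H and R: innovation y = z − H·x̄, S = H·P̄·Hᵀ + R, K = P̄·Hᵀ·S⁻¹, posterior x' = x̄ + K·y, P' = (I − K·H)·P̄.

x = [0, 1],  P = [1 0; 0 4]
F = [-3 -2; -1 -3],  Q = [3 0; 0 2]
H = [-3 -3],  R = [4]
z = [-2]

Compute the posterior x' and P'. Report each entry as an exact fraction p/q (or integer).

x' = [619/1093, 87/1093]
P' = [3379/1093 -3159/1093; -3159/1093 3423/1093]

x̄ = F·x = [-2, -3]
P̄ = F·P·Fᵀ + Q = [28 27; 27 39]
y = z − H·x̄ = [-17]
S = H·P̄·Hᵀ + R = [1093]
K = P̄·Hᵀ·S⁻¹ = [-165/1093; -198/1093]
x' = x̄ + K·y = [619/1093, 87/1093]
P' = (I − K·H)·P̄ = [3379/1093 -3159/1093; -3159/1093 3423/1093]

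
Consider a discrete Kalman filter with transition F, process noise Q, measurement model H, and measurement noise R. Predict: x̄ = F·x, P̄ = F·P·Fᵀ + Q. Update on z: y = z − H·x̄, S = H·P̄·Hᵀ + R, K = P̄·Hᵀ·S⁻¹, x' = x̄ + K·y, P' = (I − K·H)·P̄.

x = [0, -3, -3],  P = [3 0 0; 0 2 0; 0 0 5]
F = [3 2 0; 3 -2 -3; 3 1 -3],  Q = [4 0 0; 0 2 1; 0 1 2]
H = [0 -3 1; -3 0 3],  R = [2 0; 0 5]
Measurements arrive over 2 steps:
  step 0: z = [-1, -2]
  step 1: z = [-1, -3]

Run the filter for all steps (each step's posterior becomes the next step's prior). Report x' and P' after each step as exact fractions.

step 0: x' = [-652886/94539, -67019/31513, -710402/94539], P' = [2736517/94539 305219/31513 2706787/94539; 305219/31513 111040/31513 307744/31513; 2706787/94539 307744/31513 2728462/94539]
step 1: x' = [13027456174/4313209135, 4362233354/4313209135, 8933365219/4313209135], P' = [29939359368/4313209135 9479162163/4313209135 27066140003/4313209135; 9479162163/4313209135 4190577043/4313209135 9338614523/4313209135; 27066140003/4313209135 9338614523/4313209135 26570330913/4313209135]

step 0: x̄ = F·x = [-6, 15, 6]
step 0: P̄ = F·P·Fᵀ + Q = [39 19 31; 19 82 69; 31 69 76]
step 0: y = z − H·x̄ = [38, -38]
step 0: S = H·P̄·Hᵀ + R = [402 -315; -315 482]
step 0: K = P̄·Hᵀ·S⁻¹ = [-20092/94539 -5946/31513; -12688/31513 1515/31513; -20617/94539 4335/31513]
step 0: x' = x̄ + K·y = [-652886/94539, -67019/31513, -710402/94539]
step 0: P' = (I − K·H)·P̄ = [2736517/94539 305219/31513 2706787/94539; 305219/31513 111040/31513 307744/31513; 2706787/94539 307744/31513 2728462/94539]
step 1: x̄ = F·x = [-786924/31513, 191554/31513, -9503/31513]
step 1: P̄ = F·P·Fᵀ + Q = [12442391/31513 -2201434/31513 1211777/31513; -2201434/31513 691701/31513 -28777/31513; 1211777/31513 -28777/31513 313131/31513]
step 1: y = z − H·x̄ = [552652/31513, -2426802/31513]
step 1: S = H·P̄·Hᵀ + R = [6774128/31513 -22249851/31513; -22249851/31513 93145277/31513]
step 1: K = P̄·Hᵀ·S⁻¹ = [-685673243/4313209135 -1723931619/4313209135; -1616558303/4313209135 -84328584/4313209135; -722756328/4313209135 -297485454/4313209135]
step 1: x' = x̄ + K·y = [13027456174/4313209135, 4362233354/4313209135, 8933365219/4313209135]
step 1: P' = (I − K·H)·P̄ = [29939359368/4313209135 9479162163/4313209135 27066140003/4313209135; 9479162163/4313209135 4190577043/4313209135 9338614523/4313209135; 27066140003/4313209135 9338614523/4313209135 26570330913/4313209135]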